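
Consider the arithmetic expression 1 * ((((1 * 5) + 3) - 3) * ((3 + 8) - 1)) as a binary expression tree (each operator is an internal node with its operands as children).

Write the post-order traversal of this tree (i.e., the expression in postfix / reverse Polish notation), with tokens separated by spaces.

Post-order on an expression tree gives postfix notation: for each operator, emit left operand, right operand, then the operator.

1 1 5 * 3 + 3 - 3 8 + 1 - * *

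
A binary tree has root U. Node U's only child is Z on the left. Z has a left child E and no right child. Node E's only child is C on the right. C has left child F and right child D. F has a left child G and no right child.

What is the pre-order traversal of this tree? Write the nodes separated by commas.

U, Z, E, C, F, G, D

Pre-order visits the node, then its left subtree, then its right subtree.
Visit U.
At U: go left to Z.
  Visit Z.
  At Z: go left to E.
    Visit E.
    At E: no left child.
    At E: go right to C.
      Visit C.
      At C: go left to F.
        Visit F.
        At F: go left to G.
          G is a leaf — visit G.
        At F: no right child.
      At C: go right to D.
        D is a leaf — visit D.
  At Z: no right child.
At U: no right child.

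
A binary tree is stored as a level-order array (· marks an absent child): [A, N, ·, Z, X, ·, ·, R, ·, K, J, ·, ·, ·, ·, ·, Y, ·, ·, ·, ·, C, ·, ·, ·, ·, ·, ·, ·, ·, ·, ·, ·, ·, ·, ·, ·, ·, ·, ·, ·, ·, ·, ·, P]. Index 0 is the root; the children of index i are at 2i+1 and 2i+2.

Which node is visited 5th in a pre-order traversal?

Y

Pre-order visits the node, then its left subtree, then its right subtree.
Visit A.
At A: go left to N.
  Visit N.
  At N: go left to Z.
    Visit Z.
    At Z: go left to R.
      Visit R.
      At R: no left child.
      At R: go right to Y.
        Y is a leaf — visit Y.
    At Z: no right child.
  At N: go right to X.
    Visit X.
    At X: go left to K.
      K is a leaf — visit K.
    At X: go right to J.
      Visit J.
      At J: go left to C.
        Visit C.
        At C: no left child.
        At C: go right to P.
          P is a leaf — visit P.
      At J: no right child.
At A: no right child.
Full pre-order sequence: A, N, Z, R, Y, X, K, J, C, P.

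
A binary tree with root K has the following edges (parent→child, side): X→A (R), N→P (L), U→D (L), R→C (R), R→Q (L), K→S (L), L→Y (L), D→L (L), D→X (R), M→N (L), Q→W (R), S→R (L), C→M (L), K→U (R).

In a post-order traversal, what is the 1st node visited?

W

Post-order visits the left subtree, then the right subtree, then the node.
At K: go left to S.
  At S: go left to R.
    At R: go left to Q.
      At Q: no left child.
      At Q: go right to W.
        W is a leaf — visit W.
      Visit Q.
    At R: go right to C.
      At C: go left to M.
        At M: go left to N.
          At N: go left to P.
            P is a leaf — visit P.
          At N: no right child.
          Visit N.
        At M: no right child.
        Visit M.
      At C: no right child.
      Visit C.
    Visit R.
  At S: no right child.
  Visit S.
At K: go right to U.
  At U: go left to D.
    At D: go left to L.
      At L: go left to Y.
        Y is a leaf — visit Y.
      At L: no right child.
      Visit L.
    At D: go right to X.
      At X: no left child.
      At X: go right to A.
        A is a leaf — visit A.
      Visit X.
    Visit D.
  At U: no right child.
  Visit U.
Visit K.
Full post-order sequence: W, Q, P, N, M, C, R, S, Y, L, A, X, D, U, K.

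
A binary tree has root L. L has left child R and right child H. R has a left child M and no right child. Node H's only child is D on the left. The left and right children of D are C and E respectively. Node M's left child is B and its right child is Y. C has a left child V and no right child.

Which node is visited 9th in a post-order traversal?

Post-order visits the left subtree, then the right subtree, then the node.
At L: go left to R.
  At R: go left to M.
    At M: go left to B.
      B is a leaf — visit B.
    At M: go right to Y.
      Y is a leaf — visit Y.
    Visit M.
  At R: no right child.
  Visit R.
At L: go right to H.
  At H: go left to D.
    At D: go left to C.
      At C: go left to V.
        V is a leaf — visit V.
      At C: no right child.
      Visit C.
    At D: go right to E.
      E is a leaf — visit E.
    Visit D.
  At H: no right child.
  Visit H.
Visit L.
Full post-order sequence: B, Y, M, R, V, C, E, D, H, L.

H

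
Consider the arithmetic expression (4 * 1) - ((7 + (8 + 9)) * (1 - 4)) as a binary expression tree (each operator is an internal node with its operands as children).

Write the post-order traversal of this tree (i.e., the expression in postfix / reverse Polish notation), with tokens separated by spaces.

Post-order on an expression tree gives postfix notation: for each operator, emit left operand, right operand, then the operator.

4 1 * 7 8 9 + + 1 4 - * -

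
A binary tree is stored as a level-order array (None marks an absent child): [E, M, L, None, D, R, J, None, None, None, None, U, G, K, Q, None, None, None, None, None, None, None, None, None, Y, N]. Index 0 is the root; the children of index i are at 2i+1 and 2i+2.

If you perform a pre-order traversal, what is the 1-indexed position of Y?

7

Pre-order visits the node, then its left subtree, then its right subtree.
Visit E.
At E: go left to M.
  Visit M.
  At M: no left child.
  At M: go right to D.
    D is a leaf — visit D.
At E: go right to L.
  Visit L.
  At L: go left to R.
    Visit R.
    At R: go left to U.
      Visit U.
      At U: no left child.
      At U: go right to Y.
        Y is a leaf — visit Y.
    At R: go right to G.
      Visit G.
      At G: go left to N.
        N is a leaf — visit N.
      At G: no right child.
  At L: go right to J.
    Visit J.
    At J: go left to K.
      K is a leaf — visit K.
    At J: go right to Q.
      Q is a leaf — visit Q.
Full pre-order sequence: E, M, D, L, R, U, Y, G, N, J, K, Q.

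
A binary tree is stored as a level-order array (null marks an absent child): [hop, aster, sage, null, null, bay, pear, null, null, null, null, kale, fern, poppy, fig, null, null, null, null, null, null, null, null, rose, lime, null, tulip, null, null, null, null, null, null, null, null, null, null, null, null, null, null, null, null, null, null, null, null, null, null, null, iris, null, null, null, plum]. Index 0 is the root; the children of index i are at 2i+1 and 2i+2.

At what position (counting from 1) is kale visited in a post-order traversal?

Post-order visits the left subtree, then the right subtree, then the node.
At hop: go left to aster.
  aster is a leaf — visit aster.
At hop: go right to sage.
  At sage: go left to bay.
    At bay: go left to kale.
      At kale: go left to rose.
        rose is a leaf — visit rose.
      At kale: go right to lime.
        At lime: no left child.
        At lime: go right to iris.
          iris is a leaf — visit iris.
        Visit lime.
      Visit kale.
    At bay: go right to fern.
      At fern: no left child.
      At fern: go right to tulip.
        At tulip: no left child.
        At tulip: go right to plum.
          plum is a leaf — visit plum.
        Visit tulip.
      Visit fern.
    Visit bay.
  At sage: go right to pear.
    At pear: go left to poppy.
      poppy is a leaf — visit poppy.
    At pear: go right to fig.
      fig is a leaf — visit fig.
    Visit pear.
  Visit sage.
Visit hop.
Full post-order sequence: aster, rose, iris, lime, kale, plum, tulip, fern, bay, poppy, fig, pear, sage, hop.

5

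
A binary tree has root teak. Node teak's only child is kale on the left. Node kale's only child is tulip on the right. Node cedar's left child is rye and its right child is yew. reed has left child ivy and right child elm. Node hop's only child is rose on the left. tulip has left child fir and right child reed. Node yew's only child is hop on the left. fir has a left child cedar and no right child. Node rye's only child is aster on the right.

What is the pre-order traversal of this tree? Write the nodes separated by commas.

teak, kale, tulip, fir, cedar, rye, aster, yew, hop, rose, reed, ivy, elm

Pre-order visits the node, then its left subtree, then its right subtree.
Visit teak.
At teak: go left to kale.
  Visit kale.
  At kale: no left child.
  At kale: go right to tulip.
    Visit tulip.
    At tulip: go left to fir.
      Visit fir.
      At fir: go left to cedar.
        Visit cedar.
        At cedar: go left to rye.
          Visit rye.
          At rye: no left child.
          At rye: go right to aster.
            aster is a leaf — visit aster.
        At cedar: go right to yew.
          Visit yew.
          At yew: go left to hop.
            Visit hop.
            At hop: go left to rose.
              rose is a leaf — visit rose.
            At hop: no right child.
          At yew: no right child.
      At fir: no right child.
    At tulip: go right to reed.
      Visit reed.
      At reed: go left to ivy.
        ivy is a leaf — visit ivy.
      At reed: go right to elm.
        elm is a leaf — visit elm.
At teak: no right child.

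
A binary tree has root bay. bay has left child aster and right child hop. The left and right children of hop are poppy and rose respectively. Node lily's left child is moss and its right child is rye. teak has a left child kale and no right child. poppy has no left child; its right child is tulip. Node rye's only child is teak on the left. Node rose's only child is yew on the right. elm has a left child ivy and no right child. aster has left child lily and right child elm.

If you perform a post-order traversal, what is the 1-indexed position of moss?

Post-order visits the left subtree, then the right subtree, then the node.
At bay: go left to aster.
  At aster: go left to lily.
    At lily: go left to moss.
      moss is a leaf — visit moss.
    At lily: go right to rye.
      At rye: go left to teak.
        At teak: go left to kale.
          kale is a leaf — visit kale.
        At teak: no right child.
        Visit teak.
      At rye: no right child.
      Visit rye.
    Visit lily.
  At aster: go right to elm.
    At elm: go left to ivy.
      ivy is a leaf — visit ivy.
    At elm: no right child.
    Visit elm.
  Visit aster.
At bay: go right to hop.
  At hop: go left to poppy.
    At poppy: no left child.
    At poppy: go right to tulip.
      tulip is a leaf — visit tulip.
    Visit poppy.
  At hop: go right to rose.
    At rose: no left child.
    At rose: go right to yew.
      yew is a leaf — visit yew.
    Visit rose.
  Visit hop.
Visit bay.
Full post-order sequence: moss, kale, teak, rye, lily, ivy, elm, aster, tulip, poppy, yew, rose, hop, bay.

1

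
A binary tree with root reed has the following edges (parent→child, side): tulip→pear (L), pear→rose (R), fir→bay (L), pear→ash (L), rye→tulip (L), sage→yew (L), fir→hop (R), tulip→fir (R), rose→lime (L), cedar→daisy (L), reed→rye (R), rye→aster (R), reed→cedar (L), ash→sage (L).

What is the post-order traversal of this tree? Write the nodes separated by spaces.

daisy cedar yew sage ash lime rose pear bay hop fir tulip aster rye reed

Post-order visits the left subtree, then the right subtree, then the node.
At reed: go left to cedar.
  At cedar: go left to daisy.
    daisy is a leaf — visit daisy.
  At cedar: no right child.
  Visit cedar.
At reed: go right to rye.
  At rye: go left to tulip.
    At tulip: go left to pear.
      At pear: go left to ash.
        At ash: go left to sage.
          At sage: go left to yew.
            yew is a leaf — visit yew.
          At sage: no right child.
          Visit sage.
        At ash: no right child.
        Visit ash.
      At pear: go right to rose.
        At rose: go left to lime.
          lime is a leaf — visit lime.
        At rose: no right child.
        Visit rose.
      Visit pear.
    At tulip: go right to fir.
      At fir: go left to bay.
        bay is a leaf — visit bay.
      At fir: go right to hop.
        hop is a leaf — visit hop.
      Visit fir.
    Visit tulip.
  At rye: go right to aster.
    aster is a leaf — visit aster.
  Visit rye.
Visit reed.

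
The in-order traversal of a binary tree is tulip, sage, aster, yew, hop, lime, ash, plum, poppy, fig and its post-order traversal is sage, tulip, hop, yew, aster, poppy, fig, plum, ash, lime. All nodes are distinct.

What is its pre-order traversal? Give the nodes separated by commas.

The last element of post-order is the root; it splits in-order into left and right subtrees.
Root lime: left subtree has 5 nodes {tulip, sage, aster, yew, hop}, right has 4 {ash, plum, poppy, fig}.
  Root aster: left subtree has 2 nodes {tulip, sage}, right has 2 {yew, hop}.
    Root tulip: left subtree has 0 nodes { }, right has 1 {sage}.
    Root yew: left subtree has 0 nodes { }, right has 1 {hop}.
  Root ash: left subtree has 0 nodes { }, right has 3 {plum, poppy, fig}.
    Root plum: left subtree has 0 nodes { }, right has 2 {poppy, fig}.
      Root fig: left subtree has 1 node {poppy}, right has 0 { }.

lime, aster, tulip, sage, yew, hop, ash, plum, fig, poppy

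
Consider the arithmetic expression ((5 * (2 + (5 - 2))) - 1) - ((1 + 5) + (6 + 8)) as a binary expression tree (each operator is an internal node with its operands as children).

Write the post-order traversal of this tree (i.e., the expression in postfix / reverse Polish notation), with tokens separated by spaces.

5 2 5 2 - + * 1 - 1 5 + 6 8 + + -

Post-order on an expression tree gives postfix notation: for each operator, emit left operand, right operand, then the operator.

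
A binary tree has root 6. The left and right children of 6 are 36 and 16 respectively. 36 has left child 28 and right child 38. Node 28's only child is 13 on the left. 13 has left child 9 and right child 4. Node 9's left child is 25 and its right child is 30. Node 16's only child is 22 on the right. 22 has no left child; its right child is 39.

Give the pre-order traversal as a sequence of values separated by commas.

Pre-order visits the node, then its left subtree, then its right subtree.
Visit 6.
At 6: go left to 36.
  Visit 36.
  At 36: go left to 28.
    Visit 28.
    At 28: go left to 13.
      Visit 13.
      At 13: go left to 9.
        Visit 9.
        At 9: go left to 25.
          25 is a leaf — visit 25.
        At 9: go right to 30.
          30 is a leaf — visit 30.
      At 13: go right to 4.
        4 is a leaf — visit 4.
    At 28: no right child.
  At 36: go right to 38.
    38 is a leaf — visit 38.
At 6: go right to 16.
  Visit 16.
  At 16: no left child.
  At 16: go right to 22.
    Visit 22.
    At 22: no left child.
    At 22: go right to 39.
      39 is a leaf — visit 39.

6, 36, 28, 13, 9, 25, 30, 4, 38, 16, 22, 39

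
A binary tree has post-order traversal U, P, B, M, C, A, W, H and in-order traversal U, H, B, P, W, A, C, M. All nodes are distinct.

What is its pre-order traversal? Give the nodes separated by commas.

The last element of post-order is the root; it splits in-order into left and right subtrees.
Root H: left subtree has 1 node {U}, right has 6 {B, P, W, A, C, M}.
  Root W: left subtree has 2 nodes {B, P}, right has 3 {A, C, M}.
    Root B: left subtree has 0 nodes { }, right has 1 {P}.
    Root A: left subtree has 0 nodes { }, right has 2 {C, M}.
      Root C: left subtree has 0 nodes { }, right has 1 {M}.

H, U, W, B, P, A, C, M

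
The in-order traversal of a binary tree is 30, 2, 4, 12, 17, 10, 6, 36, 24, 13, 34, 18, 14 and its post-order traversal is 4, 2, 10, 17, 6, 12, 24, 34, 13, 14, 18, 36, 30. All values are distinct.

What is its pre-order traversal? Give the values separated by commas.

30, 36, 12, 2, 4, 6, 17, 10, 18, 13, 24, 34, 14

The last element of post-order is the root; it splits in-order into left and right subtrees.
Root 30: left subtree has 0 nodes { }, right has 12 {2, 4, 12, 17, 10, 6, 36, 24, 13, 34, 18, 14}.
  Root 36: left subtree has 6 nodes {2, 4, 12, 17, 10, 6}, right has 5 {24, 13, 34, 18, 14}.
    Root 12: left subtree has 2 nodes {2, 4}, right has 3 {17, 10, 6}.
      Root 2: left subtree has 0 nodes { }, right has 1 {4}.
      Root 6: left subtree has 2 nodes {17, 10}, right has 0 { }.
        Root 17: left subtree has 0 nodes { }, right has 1 {10}.
    Root 18: left subtree has 3 nodes {24, 13, 34}, right has 1 {14}.
      Root 13: left subtree has 1 node {24}, right has 1 {34}.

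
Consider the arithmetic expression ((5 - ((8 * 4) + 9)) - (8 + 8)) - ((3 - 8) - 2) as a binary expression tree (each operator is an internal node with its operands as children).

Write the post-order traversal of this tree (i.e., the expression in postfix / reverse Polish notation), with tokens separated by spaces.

Post-order on an expression tree gives postfix notation: for each operator, emit left operand, right operand, then the operator.

5 8 4 * 9 + - 8 8 + - 3 8 - 2 - -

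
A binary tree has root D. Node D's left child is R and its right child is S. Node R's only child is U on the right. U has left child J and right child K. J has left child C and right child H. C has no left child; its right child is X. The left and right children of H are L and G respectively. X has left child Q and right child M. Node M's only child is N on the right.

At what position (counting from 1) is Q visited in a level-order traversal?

12

Level-order visits nodes level by level from the root, left to right within each level.
Level 0: D
Level 1: R, S
Level 2: U
Level 3: J, K
Level 4: C, H
Level 5: X, L, G
Level 6: Q, M
Level 7: N
Full level-order sequence: D, R, S, U, J, K, C, H, X, L, G, Q, M, N.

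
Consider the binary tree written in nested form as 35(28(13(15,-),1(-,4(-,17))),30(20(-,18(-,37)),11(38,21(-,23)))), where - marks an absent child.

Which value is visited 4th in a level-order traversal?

13

Level-order visits nodes level by level from the root, left to right within each level.
Level 0: 35
Level 1: 28, 30
Level 2: 13, 1, 20, 11
Level 3: 15, 4, 18, 38, 21
Level 4: 17, 37, 23
Full level-order sequence: 35, 28, 30, 13, 1, 20, 11, 15, 4, 18, 38, 21, 17, 37, 23.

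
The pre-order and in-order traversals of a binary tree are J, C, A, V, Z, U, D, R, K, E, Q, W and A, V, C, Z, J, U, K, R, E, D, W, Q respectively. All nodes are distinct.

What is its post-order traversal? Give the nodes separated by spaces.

The first element of pre-order is the root; it splits in-order into left and right subtrees.
Root J: left subtree has 4 nodes {A, V, C, Z}, right has 7 {U, K, R, E, D, W, Q}.
  Root C: left subtree has 2 nodes {A, V}, right has 1 {Z}.
    Root A: left subtree has 0 nodes { }, right has 1 {V}.
  Root U: left subtree has 0 nodes { }, right has 6 {K, R, E, D, W, Q}.
    Root D: left subtree has 3 nodes {K, R, E}, right has 2 {W, Q}.
      Root R: left subtree has 1 node {K}, right has 1 {E}.
      Root Q: left subtree has 1 node {W}, right has 0 { }.

V A Z C K E R W Q D U J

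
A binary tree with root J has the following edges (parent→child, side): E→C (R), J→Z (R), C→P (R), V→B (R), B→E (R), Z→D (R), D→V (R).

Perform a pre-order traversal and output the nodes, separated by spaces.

Pre-order visits the node, then its left subtree, then its right subtree.
Visit J.
At J: no left child.
At J: go right to Z.
  Visit Z.
  At Z: no left child.
  At Z: go right to D.
    Visit D.
    At D: no left child.
    At D: go right to V.
      Visit V.
      At V: no left child.
      At V: go right to B.
        Visit B.
        At B: no left child.
        At B: go right to E.
          Visit E.
          At E: no left child.
          At E: go right to C.
            Visit C.
            At C: no left child.
            At C: go right to P.
              P is a leaf — visit P.

J Z D V B E C P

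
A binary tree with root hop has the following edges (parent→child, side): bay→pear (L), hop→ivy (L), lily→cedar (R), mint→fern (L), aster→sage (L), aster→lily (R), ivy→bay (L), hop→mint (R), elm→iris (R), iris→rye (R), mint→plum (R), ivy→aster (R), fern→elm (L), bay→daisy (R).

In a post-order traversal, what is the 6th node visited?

Post-order visits the left subtree, then the right subtree, then the node.
At hop: go left to ivy.
  At ivy: go left to bay.
    At bay: go left to pear.
      pear is a leaf — visit pear.
    At bay: go right to daisy.
      daisy is a leaf — visit daisy.
    Visit bay.
  At ivy: go right to aster.
    At aster: go left to sage.
      sage is a leaf — visit sage.
    At aster: go right to lily.
      At lily: no left child.
      At lily: go right to cedar.
        cedar is a leaf — visit cedar.
      Visit lily.
    Visit aster.
  Visit ivy.
At hop: go right to mint.
  At mint: go left to fern.
    At fern: go left to elm.
      At elm: no left child.
      At elm: go right to iris.
        At iris: no left child.
        At iris: go right to rye.
          rye is a leaf — visit rye.
        Visit iris.
      Visit elm.
    At fern: no right child.
    Visit fern.
  At mint: go right to plum.
    plum is a leaf — visit plum.
  Visit mint.
Visit hop.
Full post-order sequence: pear, daisy, bay, sage, cedar, lily, aster, ivy, rye, iris, elm, fern, plum, mint, hop.

lily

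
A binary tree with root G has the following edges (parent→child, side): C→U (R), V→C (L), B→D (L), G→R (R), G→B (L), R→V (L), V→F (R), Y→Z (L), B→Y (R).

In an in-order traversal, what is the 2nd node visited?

In-order visits the left subtree, then the node, then the right subtree.
At G: go left to B.
  At B: go left to D.
    D is a leaf — visit D.
  Visit B.
  At B: go right to Y.
    At Y: go left to Z.
      Z is a leaf — visit Z.
    Visit Y.
    At Y: no right child.
Visit G.
At G: go right to R.
  At R: go left to V.
    At V: go left to C.
      At C: no left child.
      Visit C.
      At C: go right to U.
        U is a leaf — visit U.
    Visit V.
    At V: go right to F.
      F is a leaf — visit F.
  Visit R.
  At R: no right child.
Full in-order sequence: D, B, Z, Y, G, C, U, V, F, R.

B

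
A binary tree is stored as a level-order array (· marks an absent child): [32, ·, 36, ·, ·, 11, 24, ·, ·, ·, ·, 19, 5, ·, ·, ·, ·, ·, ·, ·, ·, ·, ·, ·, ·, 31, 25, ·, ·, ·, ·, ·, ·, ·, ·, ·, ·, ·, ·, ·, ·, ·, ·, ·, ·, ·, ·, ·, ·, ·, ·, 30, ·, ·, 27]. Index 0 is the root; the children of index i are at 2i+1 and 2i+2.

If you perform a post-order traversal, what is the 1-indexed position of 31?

3

Post-order visits the left subtree, then the right subtree, then the node.
At 32: no left child.
At 32: go right to 36.
  At 36: go left to 11.
    At 11: go left to 19.
      19 is a leaf — visit 19.
    At 11: go right to 5.
      At 5: go left to 31.
        At 31: go left to 30.
          30 is a leaf — visit 30.
        At 31: no right child.
        Visit 31.
      At 5: go right to 25.
        At 25: no left child.
        At 25: go right to 27.
          27 is a leaf — visit 27.
        Visit 25.
      Visit 5.
    Visit 11.
  At 36: go right to 24.
    24 is a leaf — visit 24.
  Visit 36.
Visit 32.
Full post-order sequence: 19, 30, 31, 27, 25, 5, 11, 24, 36, 32.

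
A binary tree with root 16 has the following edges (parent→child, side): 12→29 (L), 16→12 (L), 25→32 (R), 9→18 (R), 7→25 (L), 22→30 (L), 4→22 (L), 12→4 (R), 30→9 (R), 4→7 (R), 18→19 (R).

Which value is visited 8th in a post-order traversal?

25

Post-order visits the left subtree, then the right subtree, then the node.
At 16: go left to 12.
  At 12: go left to 29.
    29 is a leaf — visit 29.
  At 12: go right to 4.
    At 4: go left to 22.
      At 22: go left to 30.
        At 30: no left child.
        At 30: go right to 9.
          At 9: no left child.
          At 9: go right to 18.
            At 18: no left child.
            At 18: go right to 19.
              19 is a leaf — visit 19.
            Visit 18.
          Visit 9.
        Visit 30.
      At 22: no right child.
      Visit 22.
    At 4: go right to 7.
      At 7: go left to 25.
        At 25: no left child.
        At 25: go right to 32.
          32 is a leaf — visit 32.
        Visit 25.
      At 7: no right child.
      Visit 7.
    Visit 4.
  Visit 12.
At 16: no right child.
Visit 16.
Full post-order sequence: 29, 19, 18, 9, 30, 22, 32, 25, 7, 4, 12, 16.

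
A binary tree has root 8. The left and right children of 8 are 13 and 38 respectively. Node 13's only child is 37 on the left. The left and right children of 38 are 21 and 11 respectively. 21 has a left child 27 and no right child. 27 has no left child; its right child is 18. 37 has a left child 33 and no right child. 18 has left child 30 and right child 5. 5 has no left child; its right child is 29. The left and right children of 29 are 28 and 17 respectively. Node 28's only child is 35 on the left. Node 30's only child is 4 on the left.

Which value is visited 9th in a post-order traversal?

Post-order visits the left subtree, then the right subtree, then the node.
At 8: go left to 13.
  At 13: go left to 37.
    At 37: go left to 33.
      33 is a leaf — visit 33.
    At 37: no right child.
    Visit 37.
  At 13: no right child.
  Visit 13.
At 8: go right to 38.
  At 38: go left to 21.
    At 21: go left to 27.
      At 27: no left child.
      At 27: go right to 18.
        At 18: go left to 30.
          At 30: go left to 4.
            4 is a leaf — visit 4.
          At 30: no right child.
          Visit 30.
        At 18: go right to 5.
          At 5: no left child.
          At 5: go right to 29.
            At 29: go left to 28.
              At 28: go left to 35.
                35 is a leaf — visit 35.
              At 28: no right child.
              Visit 28.
            At 29: go right to 17.
              17 is a leaf — visit 17.
            Visit 29.
          Visit 5.
        Visit 18.
      Visit 27.
    At 21: no right child.
    Visit 21.
  At 38: go right to 11.
    11 is a leaf — visit 11.
  Visit 38.
Visit 8.
Full post-order sequence: 33, 37, 13, 4, 30, 35, 28, 17, 29, 5, 18, 27, 21, 11, 38, 8.

29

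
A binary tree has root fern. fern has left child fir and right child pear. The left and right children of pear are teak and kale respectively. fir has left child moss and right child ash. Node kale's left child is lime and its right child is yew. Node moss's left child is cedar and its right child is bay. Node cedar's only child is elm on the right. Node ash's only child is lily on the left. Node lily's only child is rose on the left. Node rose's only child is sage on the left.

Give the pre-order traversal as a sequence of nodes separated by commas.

fern, fir, moss, cedar, elm, bay, ash, lily, rose, sage, pear, teak, kale, lime, yew

Pre-order visits the node, then its left subtree, then its right subtree.
Visit fern.
At fern: go left to fir.
  Visit fir.
  At fir: go left to moss.
    Visit moss.
    At moss: go left to cedar.
      Visit cedar.
      At cedar: no left child.
      At cedar: go right to elm.
        elm is a leaf — visit elm.
    At moss: go right to bay.
      bay is a leaf — visit bay.
  At fir: go right to ash.
    Visit ash.
    At ash: go left to lily.
      Visit lily.
      At lily: go left to rose.
        Visit rose.
        At rose: go left to sage.
          sage is a leaf — visit sage.
        At rose: no right child.
      At lily: no right child.
    At ash: no right child.
At fern: go right to pear.
  Visit pear.
  At pear: go left to teak.
    teak is a leaf — visit teak.
  At pear: go right to kale.
    Visit kale.
    At kale: go left to lime.
      lime is a leaf — visit lime.
    At kale: go right to yew.
      yew is a leaf — visit yew.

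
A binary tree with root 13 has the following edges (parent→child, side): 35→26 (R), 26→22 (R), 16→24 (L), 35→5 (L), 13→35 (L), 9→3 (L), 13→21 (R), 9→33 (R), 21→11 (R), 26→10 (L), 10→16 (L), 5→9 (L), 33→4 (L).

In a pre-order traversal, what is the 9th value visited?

10

Pre-order visits the node, then its left subtree, then its right subtree.
Visit 13.
At 13: go left to 35.
  Visit 35.
  At 35: go left to 5.
    Visit 5.
    At 5: go left to 9.
      Visit 9.
      At 9: go left to 3.
        3 is a leaf — visit 3.
      At 9: go right to 33.
        Visit 33.
        At 33: go left to 4.
          4 is a leaf — visit 4.
        At 33: no right child.
    At 5: no right child.
  At 35: go right to 26.
    Visit 26.
    At 26: go left to 10.
      Visit 10.
      At 10: go left to 16.
        Visit 16.
        At 16: go left to 24.
          24 is a leaf — visit 24.
        At 16: no right child.
      At 10: no right child.
    At 26: go right to 22.
      22 is a leaf — visit 22.
At 13: go right to 21.
  Visit 21.
  At 21: no left child.
  At 21: go right to 11.
    11 is a leaf — visit 11.
Full pre-order sequence: 13, 35, 5, 9, 3, 33, 4, 26, 10, 16, 24, 22, 21, 11.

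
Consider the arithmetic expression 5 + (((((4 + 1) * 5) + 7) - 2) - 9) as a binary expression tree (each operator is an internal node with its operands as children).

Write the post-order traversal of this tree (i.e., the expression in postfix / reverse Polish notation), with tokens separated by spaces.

5 4 1 + 5 * 7 + 2 - 9 - +

Post-order on an expression tree gives postfix notation: for each operator, emit left operand, right operand, then the operator.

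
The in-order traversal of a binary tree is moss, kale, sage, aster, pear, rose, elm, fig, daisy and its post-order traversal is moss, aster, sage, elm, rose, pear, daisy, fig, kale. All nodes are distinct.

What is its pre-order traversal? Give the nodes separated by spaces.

The last element of post-order is the root; it splits in-order into left and right subtrees.
Root kale: left subtree has 1 node {moss}, right has 7 {sage, aster, pear, rose, elm, fig, daisy}.
  Root fig: left subtree has 5 nodes {sage, aster, pear, rose, elm}, right has 1 {daisy}.
    Root pear: left subtree has 2 nodes {sage, aster}, right has 2 {rose, elm}.
      Root sage: left subtree has 0 nodes { }, right has 1 {aster}.
      Root rose: left subtree has 0 nodes { }, right has 1 {elm}.

kale moss fig pear sage aster rose elm daisy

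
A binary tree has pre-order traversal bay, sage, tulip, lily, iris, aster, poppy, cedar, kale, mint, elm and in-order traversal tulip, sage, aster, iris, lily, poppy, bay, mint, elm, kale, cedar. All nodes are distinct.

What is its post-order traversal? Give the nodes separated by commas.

The first element of pre-order is the root; it splits in-order into left and right subtrees.
Root bay: left subtree has 6 nodes {tulip, sage, aster, iris, lily, poppy}, right has 4 {mint, elm, kale, cedar}.
  Root sage: left subtree has 1 node {tulip}, right has 4 {aster, iris, lily, poppy}.
    Root lily: left subtree has 2 nodes {aster, iris}, right has 1 {poppy}.
      Root iris: left subtree has 1 node {aster}, right has 0 { }.
  Root cedar: left subtree has 3 nodes {mint, elm, kale}, right has 0 { }.
    Root kale: left subtree has 2 nodes {mint, elm}, right has 0 { }.
      Root mint: left subtree has 0 nodes { }, right has 1 {elm}.

tulip, aster, iris, poppy, lily, sage, elm, mint, kale, cedar, bay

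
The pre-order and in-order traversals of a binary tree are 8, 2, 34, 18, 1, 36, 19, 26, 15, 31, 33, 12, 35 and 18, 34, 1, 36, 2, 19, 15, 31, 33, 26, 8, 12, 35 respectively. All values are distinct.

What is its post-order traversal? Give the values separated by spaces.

The first element of pre-order is the root; it splits in-order into left and right subtrees.
Root 8: left subtree has 10 nodes {18, 34, 1, 36, 2, 19, 15, 31, 33, 26}, right has 2 {12, 35}.
  Root 2: left subtree has 4 nodes {18, 34, 1, 36}, right has 5 {19, 15, 31, 33, 26}.
    Root 34: left subtree has 1 node {18}, right has 2 {1, 36}.
      Root 1: left subtree has 0 nodes { }, right has 1 {36}.
    Root 19: left subtree has 0 nodes { }, right has 4 {15, 31, 33, 26}.
      Root 26: left subtree has 3 nodes {15, 31, 33}, right has 0 { }.
        Root 15: left subtree has 0 nodes { }, right has 2 {31, 33}.
          Root 31: left subtree has 0 nodes { }, right has 1 {33}.
  Root 12: left subtree has 0 nodes { }, right has 1 {35}.

18 36 1 34 33 31 15 26 19 2 35 12 8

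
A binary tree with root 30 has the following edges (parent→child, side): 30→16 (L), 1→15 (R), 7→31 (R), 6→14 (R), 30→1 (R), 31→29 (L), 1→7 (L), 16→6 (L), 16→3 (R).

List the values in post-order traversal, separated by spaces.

14 6 3 16 29 31 7 15 1 30

Post-order visits the left subtree, then the right subtree, then the node.
At 30: go left to 16.
  At 16: go left to 6.
    At 6: no left child.
    At 6: go right to 14.
      14 is a leaf — visit 14.
    Visit 6.
  At 16: go right to 3.
    3 is a leaf — visit 3.
  Visit 16.
At 30: go right to 1.
  At 1: go left to 7.
    At 7: no left child.
    At 7: go right to 31.
      At 31: go left to 29.
        29 is a leaf — visit 29.
      At 31: no right child.
      Visit 31.
    Visit 7.
  At 1: go right to 15.
    15 is a leaf — visit 15.
  Visit 1.
Visit 30.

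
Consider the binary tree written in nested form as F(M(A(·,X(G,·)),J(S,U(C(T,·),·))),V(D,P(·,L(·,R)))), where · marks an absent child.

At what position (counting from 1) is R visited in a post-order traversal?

11

Post-order visits the left subtree, then the right subtree, then the node.
At F: go left to M.
  At M: go left to A.
    At A: no left child.
    At A: go right to X.
      At X: go left to G.
        G is a leaf — visit G.
      At X: no right child.
      Visit X.
    Visit A.
  At M: go right to J.
    At J: go left to S.
      S is a leaf — visit S.
    At J: go right to U.
      At U: go left to C.
        At C: go left to T.
          T is a leaf — visit T.
        At C: no right child.
        Visit C.
      At U: no right child.
      Visit U.
    Visit J.
  Visit M.
At F: go right to V.
  At V: go left to D.
    D is a leaf — visit D.
  At V: go right to P.
    At P: no left child.
    At P: go right to L.
      At L: no left child.
      At L: go right to R.
        R is a leaf — visit R.
      Visit L.
    Visit P.
  Visit V.
Visit F.
Full post-order sequence: G, X, A, S, T, C, U, J, M, D, R, L, P, V, F.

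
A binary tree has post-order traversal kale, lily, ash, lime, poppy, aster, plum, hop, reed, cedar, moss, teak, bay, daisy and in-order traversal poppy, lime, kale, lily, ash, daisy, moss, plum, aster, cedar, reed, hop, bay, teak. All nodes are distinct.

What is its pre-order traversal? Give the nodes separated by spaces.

daisy poppy lime ash lily kale bay moss cedar plum aster reed hop teak

The last element of post-order is the root; it splits in-order into left and right subtrees.
Root daisy: left subtree has 5 nodes {poppy, lime, kale, lily, ash}, right has 8 {moss, plum, aster, cedar, reed, hop, bay, teak}.
  Root poppy: left subtree has 0 nodes { }, right has 4 {lime, kale, lily, ash}.
    Root lime: left subtree has 0 nodes { }, right has 3 {kale, lily, ash}.
      Root ash: left subtree has 2 nodes {kale, lily}, right has 0 { }.
        Root lily: left subtree has 1 node {kale}, right has 0 { }.
  Root bay: left subtree has 6 nodes {moss, plum, aster, cedar, reed, hop}, right has 1 {teak}.
    Root moss: left subtree has 0 nodes { }, right has 5 {plum, aster, cedar, reed, hop}.
      Root cedar: left subtree has 2 nodes {plum, aster}, right has 2 {reed, hop}.
        Root plum: left subtree has 0 nodes { }, right has 1 {aster}.
        Root reed: left subtree has 0 nodes { }, right has 1 {hop}.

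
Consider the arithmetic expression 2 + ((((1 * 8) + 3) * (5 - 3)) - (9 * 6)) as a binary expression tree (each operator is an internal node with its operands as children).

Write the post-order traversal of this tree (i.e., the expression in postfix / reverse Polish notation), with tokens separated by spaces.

2 1 8 * 3 + 5 3 - * 9 6 * - +

Post-order on an expression tree gives postfix notation: for each operator, emit left operand, right operand, then the operator.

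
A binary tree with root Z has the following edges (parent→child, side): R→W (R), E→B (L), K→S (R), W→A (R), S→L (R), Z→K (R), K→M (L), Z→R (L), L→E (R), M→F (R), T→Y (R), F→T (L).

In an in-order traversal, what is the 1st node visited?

R

In-order visits the left subtree, then the node, then the right subtree.
At Z: go left to R.
  At R: no left child.
  Visit R.
  At R: go right to W.
    At W: no left child.
    Visit W.
    At W: go right to A.
      A is a leaf — visit A.
Visit Z.
At Z: go right to K.
  At K: go left to M.
    At M: no left child.
    Visit M.
    At M: go right to F.
      At F: go left to T.
        At T: no left child.
        Visit T.
        At T: go right to Y.
          Y is a leaf — visit Y.
      Visit F.
      At F: no right child.
  Visit K.
  At K: go right to S.
    At S: no left child.
    Visit S.
    At S: go right to L.
      At L: no left child.
      Visit L.
      At L: go right to E.
        At E: go left to B.
          B is a leaf — visit B.
        Visit E.
        At E: no right child.
Full in-order sequence: R, W, A, Z, M, T, Y, F, K, S, L, B, E.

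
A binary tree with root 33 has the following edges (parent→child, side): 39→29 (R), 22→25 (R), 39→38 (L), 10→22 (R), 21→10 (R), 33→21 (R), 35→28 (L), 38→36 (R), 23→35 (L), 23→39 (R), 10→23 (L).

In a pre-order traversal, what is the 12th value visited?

25

Pre-order visits the node, then its left subtree, then its right subtree.
Visit 33.
At 33: no left child.
At 33: go right to 21.
  Visit 21.
  At 21: no left child.
  At 21: go right to 10.
    Visit 10.
    At 10: go left to 23.
      Visit 23.
      At 23: go left to 35.
        Visit 35.
        At 35: go left to 28.
          28 is a leaf — visit 28.
        At 35: no right child.
      At 23: go right to 39.
        Visit 39.
        At 39: go left to 38.
          Visit 38.
          At 38: no left child.
          At 38: go right to 36.
            36 is a leaf — visit 36.
        At 39: go right to 29.
          29 is a leaf — visit 29.
    At 10: go right to 22.
      Visit 22.
      At 22: no left child.
      At 22: go right to 25.
        25 is a leaf — visit 25.
Full pre-order sequence: 33, 21, 10, 23, 35, 28, 39, 38, 36, 29, 22, 25.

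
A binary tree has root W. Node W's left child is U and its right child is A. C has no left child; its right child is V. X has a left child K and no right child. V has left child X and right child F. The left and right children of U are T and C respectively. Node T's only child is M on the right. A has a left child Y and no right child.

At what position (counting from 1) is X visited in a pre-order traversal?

7

Pre-order visits the node, then its left subtree, then its right subtree.
Visit W.
At W: go left to U.
  Visit U.
  At U: go left to T.
    Visit T.
    At T: no left child.
    At T: go right to M.
      M is a leaf — visit M.
  At U: go right to C.
    Visit C.
    At C: no left child.
    At C: go right to V.
      Visit V.
      At V: go left to X.
        Visit X.
        At X: go left to K.
          K is a leaf — visit K.
        At X: no right child.
      At V: go right to F.
        F is a leaf — visit F.
At W: go right to A.
  Visit A.
  At A: go left to Y.
    Y is a leaf — visit Y.
  At A: no right child.
Full pre-order sequence: W, U, T, M, C, V, X, K, F, A, Y.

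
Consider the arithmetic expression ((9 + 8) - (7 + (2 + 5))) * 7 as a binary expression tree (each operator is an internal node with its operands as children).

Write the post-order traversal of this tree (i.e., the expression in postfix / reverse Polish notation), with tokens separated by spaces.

9 8 + 7 2 5 + + - 7 *

Post-order on an expression tree gives postfix notation: for each operator, emit left operand, right operand, then the operator.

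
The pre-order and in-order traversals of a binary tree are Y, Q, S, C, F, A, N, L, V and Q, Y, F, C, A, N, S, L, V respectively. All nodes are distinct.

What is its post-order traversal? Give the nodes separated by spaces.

Q F N A C V L S Y

The first element of pre-order is the root; it splits in-order into left and right subtrees.
Root Y: left subtree has 1 node {Q}, right has 7 {F, C, A, N, S, L, V}.
  Root S: left subtree has 4 nodes {F, C, A, N}, right has 2 {L, V}.
    Root C: left subtree has 1 node {F}, right has 2 {A, N}.
      Root A: left subtree has 0 nodes { }, right has 1 {N}.
    Root L: left subtree has 0 nodes { }, right has 1 {V}.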